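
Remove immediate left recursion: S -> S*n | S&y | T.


Left-recursive alternatives: S*n, S&y; non-recursive: T
Introduce S': S -> TS', S' -> *nS' | &yS' | ε


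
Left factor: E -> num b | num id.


Common prefix: 'num'
Factored: E -> num E', E' -> b | id


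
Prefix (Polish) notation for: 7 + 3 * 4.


'*' binds tighter: tree is (+ 7 (* 3 4))
Prefix: + 7 * 3 4


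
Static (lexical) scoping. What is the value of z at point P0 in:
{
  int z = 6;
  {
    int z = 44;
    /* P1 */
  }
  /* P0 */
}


z declared in the same block as P0
z = 6


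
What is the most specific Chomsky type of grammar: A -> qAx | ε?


Single nonterminal LHS, but q^n x^n is not regular
Classification: Type 2 (Context-Free)


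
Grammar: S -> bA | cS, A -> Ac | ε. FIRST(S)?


Per alternative of S: FIRST(bA) = {b}; FIRST(cS) = {c}
FIRST(S) = {b, c}


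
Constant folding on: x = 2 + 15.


2 + 15 = 17 at compile time
Optimized: x = 17


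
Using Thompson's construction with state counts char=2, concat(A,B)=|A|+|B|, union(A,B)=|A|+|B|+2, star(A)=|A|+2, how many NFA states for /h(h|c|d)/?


Syntax tree has 4 char leaf(s), 2 union(s), 0 star(s)
chars contribute 4×2 = 8; each union adds +2; each star adds +2
Total: 8 + 4 + 0 = 12 states


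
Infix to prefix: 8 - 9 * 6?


'*' binds tighter: tree is (- 8 (* 9 6))
Prefix: - 8 * 9 6


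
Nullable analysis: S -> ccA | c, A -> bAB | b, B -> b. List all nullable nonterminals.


A nonterminal is nullable iff some alternative derives ε (directly, or every symbol in it is nullable)
Nullable: {}


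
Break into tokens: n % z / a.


Scan left to right, longest-match per lexeme
Tokens: ID(n), OP(%), ID(z), OP(/), ID(a)


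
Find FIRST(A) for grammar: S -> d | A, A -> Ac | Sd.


Per alternative of A: FIRST(Ac) = {d}; FIRST(Sd) = {d}
FIRST(A) = {d}


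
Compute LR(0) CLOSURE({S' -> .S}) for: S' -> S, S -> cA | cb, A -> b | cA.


Start: S' -> .S
For each item with dot before a nonterminal B, add B -> .γ for every B-production
Closure: [S' -> .S, S -> .cA, S -> .cb]


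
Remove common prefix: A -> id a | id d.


Common prefix: 'id'
Factored: A -> id A', A' -> a | d


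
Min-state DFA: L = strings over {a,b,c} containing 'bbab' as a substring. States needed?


KMP-style automaton: 4 progress states + 1 absorbing accept = 5
Minimal DFA: 5 states


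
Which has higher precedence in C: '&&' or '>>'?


'>>' is shift (level 8); '&&' is logical AND (level 2)
Higher level binds tighter
'>>' has higher precedence than '&&'


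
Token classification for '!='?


Pattern: operator symbol
Type: OPERATOR


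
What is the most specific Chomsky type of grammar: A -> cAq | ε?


Single nonterminal LHS, but c^n q^n is not regular
Classification: Type 2 (Context-Free)


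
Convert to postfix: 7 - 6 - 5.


Left to right (same or higher precedence on left)
Postfix: 7 6 - 5 -


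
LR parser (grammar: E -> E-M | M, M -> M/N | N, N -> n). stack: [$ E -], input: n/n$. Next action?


no handle ('E-' is not any RHS); shift 'n'
Action: shift


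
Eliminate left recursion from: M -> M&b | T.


Left-recursive alternatives: M&b; non-recursive: T
Introduce M': M -> TM', M' -> &bM' | ε


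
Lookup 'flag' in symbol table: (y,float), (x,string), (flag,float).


Lookup 'flag' → type float


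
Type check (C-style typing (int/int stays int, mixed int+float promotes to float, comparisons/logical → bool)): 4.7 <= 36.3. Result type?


Operand types: float <= float
Rule: comparison yields bool
Result type: bool


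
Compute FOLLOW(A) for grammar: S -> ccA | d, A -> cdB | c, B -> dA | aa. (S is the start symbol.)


$ ∈ FOLLOW(S). For each A -> αBβ: add FIRST(β)\{ε} to FOLLOW(B); if β nullable, add FOLLOW(A).
FOLLOW(A) = {$}


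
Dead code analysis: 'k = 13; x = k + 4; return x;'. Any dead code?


k is read by x's definition; x is returned
No dead code


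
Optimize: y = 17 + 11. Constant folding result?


17 + 11 = 28 at compile time
Optimized: y = 28


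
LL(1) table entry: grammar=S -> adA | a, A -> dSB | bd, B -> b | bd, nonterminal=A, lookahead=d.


For [A, d]: 'd' ∈ FIRST(dSB)
Entry: A -> dSB


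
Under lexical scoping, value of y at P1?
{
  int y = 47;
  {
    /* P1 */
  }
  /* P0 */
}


P1's block does not declare y; resolves to the enclosing declaration at depth 0
y = 47


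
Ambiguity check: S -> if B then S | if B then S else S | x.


dangling else: 'if B then if B then x else x' parses two ways
Ambiguous


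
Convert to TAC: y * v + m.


Break into single-operator statements:
t1 = y * v
t2 = t1 + m


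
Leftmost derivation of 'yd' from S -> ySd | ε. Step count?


Derivation: S => ySd => yd
Steps: 2


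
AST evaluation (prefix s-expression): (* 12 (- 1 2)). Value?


Evaluate inner: (- 1 2) = -1
Evaluate root: (* 12 -1) = -12
Result: -12


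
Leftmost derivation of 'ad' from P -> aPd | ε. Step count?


Derivation: P => aPd => ad
Steps: 2


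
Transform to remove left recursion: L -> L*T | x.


Left-recursive alternatives: L*T; non-recursive: x
Introduce L': L -> xL', L' -> *TL' | ε


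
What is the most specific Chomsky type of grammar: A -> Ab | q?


Left-linear: every RHS is a terminal or one nonterminal followed by a terminal
Classification: Type 3 (Regular)


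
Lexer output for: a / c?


Scan left to right, longest-match per lexeme
Tokens: ID(a), OP(/), ID(c)


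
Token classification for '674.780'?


Pattern: digits with a decimal point
Type: FLOAT_LITERAL


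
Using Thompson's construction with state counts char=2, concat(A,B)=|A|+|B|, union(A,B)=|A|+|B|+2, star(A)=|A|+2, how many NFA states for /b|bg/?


Syntax tree has 3 char leaf(s), 1 union(s), 0 star(s)
chars contribute 3×2 = 6; each union adds +2; each star adds +2
Total: 6 + 2 + 0 = 8 states


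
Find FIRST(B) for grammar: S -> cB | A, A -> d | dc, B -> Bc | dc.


Per alternative of B: FIRST(Bc) = {d}; FIRST(dc) = {d}
FIRST(B) = {d}


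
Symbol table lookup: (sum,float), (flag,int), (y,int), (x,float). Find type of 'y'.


Lookup 'y' → type int


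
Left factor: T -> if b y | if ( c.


Common prefix: 'if'
Factored: T -> if T', T' -> b y | ( c


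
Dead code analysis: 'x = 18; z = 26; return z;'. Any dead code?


x is assigned but never read
Dead: 'x = 18'


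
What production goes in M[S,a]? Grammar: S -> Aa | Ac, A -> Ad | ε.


For [S, a]: 'a' ∈ FIRST(Aa)
Entry: S -> Aa


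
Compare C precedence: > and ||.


'>' is relational (level 7); '||' is logical OR (level 1)
Higher level binds tighter
'>' has higher precedence than '||'


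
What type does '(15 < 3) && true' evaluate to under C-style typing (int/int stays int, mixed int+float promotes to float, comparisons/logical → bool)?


Operand types: bool && bool
Rule: logical operators take bool operands and yield bool
Result type: bool


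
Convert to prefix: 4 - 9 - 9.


left-to-right (same/higher precedence on left): tree is (- (- 4 9) 9)
Prefix: - - 4 9 9


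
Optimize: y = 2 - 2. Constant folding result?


2 - 2 = 0 at compile time
Optimized: y = 0


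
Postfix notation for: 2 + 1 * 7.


* has higher precedence, evaluate 1*7 first
Postfix: 2 1 7 * +


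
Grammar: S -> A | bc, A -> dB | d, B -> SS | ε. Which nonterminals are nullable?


A nonterminal is nullable iff some alternative derives ε (directly, or every symbol in it is nullable)
Nullable: {B}


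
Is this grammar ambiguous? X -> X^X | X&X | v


'v^v&v' has two parse trees (no precedence encoded between ^ and &)
Ambiguous


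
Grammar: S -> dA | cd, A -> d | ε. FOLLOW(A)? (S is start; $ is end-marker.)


$ ∈ FOLLOW(S). For each A -> αBβ: add FIRST(β)\{ε} to FOLLOW(B); if β nullable, add FOLLOW(A).
FOLLOW(A) = {$}


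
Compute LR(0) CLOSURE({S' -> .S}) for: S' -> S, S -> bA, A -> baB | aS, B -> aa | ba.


Start: S' -> .S
For each item with dot before a nonterminal B, add B -> .γ for every B-production
Closure: [S' -> .S, S -> .bA]


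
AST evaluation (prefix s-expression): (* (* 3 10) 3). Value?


Evaluate inner: (* 3 10) = 30
Evaluate root: (* 30 3) = 90
Result: 90


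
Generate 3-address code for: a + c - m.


Break into single-operator statements:
t1 = a + c
t2 = t1 - m


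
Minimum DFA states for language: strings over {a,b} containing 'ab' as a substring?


KMP-style automaton: 2 progress states + 1 absorbing accept = 3
Minimal DFA: 3 states


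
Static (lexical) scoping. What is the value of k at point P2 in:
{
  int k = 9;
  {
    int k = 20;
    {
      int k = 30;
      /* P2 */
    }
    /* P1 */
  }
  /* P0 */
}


k declared in the same block as P2
k = 30


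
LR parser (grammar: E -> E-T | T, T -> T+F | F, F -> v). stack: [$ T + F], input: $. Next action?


handle 'T+F' on top
Action: reduce (T -> T+F)


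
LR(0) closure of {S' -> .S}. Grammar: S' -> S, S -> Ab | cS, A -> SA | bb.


Start: S' -> .S
For each item with dot before a nonterminal B, add B -> .γ for every B-production
Closure: [S' -> .S, S -> .Ab, S -> .cS, A -> .SA, A -> .bb]


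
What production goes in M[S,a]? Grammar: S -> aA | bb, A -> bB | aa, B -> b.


For [S, a]: 'a' ∈ FIRST(aA)
Entry: S -> aA


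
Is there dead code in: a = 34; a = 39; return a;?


first assignment to a is overwritten before any read
Dead: 'a = 34'


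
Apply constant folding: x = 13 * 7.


13 * 7 = 91 at compile time
Optimized: x = 91


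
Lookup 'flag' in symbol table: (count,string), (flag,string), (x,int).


Lookup 'flag' → type string


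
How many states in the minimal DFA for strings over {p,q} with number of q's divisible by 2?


Track (count of q) mod 2: states 0..1, accept at 0
Minimal DFA: 2 states


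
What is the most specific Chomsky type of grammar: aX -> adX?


LHS has context (more than one symbol) and |LHS| ≤ |RHS|
Classification: Type 1 (Context-Sensitive)


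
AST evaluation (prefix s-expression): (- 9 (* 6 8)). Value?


Evaluate inner: (* 6 8) = 48
Evaluate root: (- 9 48) = -39
Result: -39


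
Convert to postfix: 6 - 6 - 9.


Left to right (same or higher precedence on left)
Postfix: 6 6 - 9 -


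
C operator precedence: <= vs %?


'%' is multiplicative (level 10); '<=' is relational (level 7)
Higher level binds tighter
'%' has higher precedence than '<='


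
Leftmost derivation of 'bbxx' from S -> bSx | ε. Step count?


Derivation: S => bSx => bbSxx => bbxx
Steps: 3


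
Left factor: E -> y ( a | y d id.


Common prefix: 'y'
Factored: E -> y E', E' -> ( a | d id


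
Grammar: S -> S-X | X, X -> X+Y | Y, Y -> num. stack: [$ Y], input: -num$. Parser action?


'Y' (not preceded by X+) is the handle for X -> Y
Action: reduce (X -> Y)


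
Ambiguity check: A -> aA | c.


right-linear, alternatives start with distinct terminals 'a' vs 'c': unique leftmost derivation
Unambiguous


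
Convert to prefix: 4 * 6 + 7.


left-to-right (same/higher precedence on left): tree is (+ (* 4 6) 7)
Prefix: + * 4 6 7


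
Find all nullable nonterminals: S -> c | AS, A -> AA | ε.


A nonterminal is nullable iff some alternative derives ε (directly, or every symbol in it is nullable)
Nullable: {A}


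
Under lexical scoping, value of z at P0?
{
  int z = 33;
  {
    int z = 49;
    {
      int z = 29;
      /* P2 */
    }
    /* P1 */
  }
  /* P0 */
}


z declared in the same block as P0
z = 33


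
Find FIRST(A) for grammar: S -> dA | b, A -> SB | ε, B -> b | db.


Per alternative of A: FIRST(SB) = {b, d}; FIRST(ε) = {ε}
FIRST(A) = {b, d, ε}


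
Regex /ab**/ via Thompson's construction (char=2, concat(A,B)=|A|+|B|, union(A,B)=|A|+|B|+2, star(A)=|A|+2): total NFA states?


Syntax tree has 2 char leaf(s), 0 union(s), 2 star(s)
chars contribute 2×2 = 4; each union adds +2; each star adds +2
Total: 4 + 0 + 4 = 8 states


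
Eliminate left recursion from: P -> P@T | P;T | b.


Left-recursive alternatives: P@T, P;T; non-recursive: b
Introduce P': P -> bP', P' -> @TP' | ;TP' | ε


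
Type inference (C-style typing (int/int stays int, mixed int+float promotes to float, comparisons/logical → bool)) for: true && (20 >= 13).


Operand types: bool && bool
Rule: logical operators take bool operands and yield bool
Result type: bool


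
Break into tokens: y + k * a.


Scan left to right, longest-match per lexeme
Tokens: ID(y), OP(+), ID(k), OP(*), ID(a)


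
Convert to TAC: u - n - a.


Break into single-operator statements:
t1 = u - n
t2 = t1 - a


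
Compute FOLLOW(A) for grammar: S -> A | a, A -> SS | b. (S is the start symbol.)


$ ∈ FOLLOW(S). For each A -> αBβ: add FIRST(β)\{ε} to FOLLOW(B); if β nullable, add FOLLOW(A).
FOLLOW(A) = {$, a, b}


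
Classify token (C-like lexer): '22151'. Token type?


Pattern: digits only
Type: INTEGER_LITERAL


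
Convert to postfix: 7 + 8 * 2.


* has higher precedence, evaluate 8*2 first
Postfix: 7 8 2 * +


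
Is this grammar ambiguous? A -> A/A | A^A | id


'id/id^id' has two parse trees (no precedence encoded between / and ^)
Ambiguous


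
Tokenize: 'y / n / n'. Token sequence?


Scan left to right, longest-match per lexeme
Tokens: ID(y), OP(/), ID(n), OP(/), ID(n)


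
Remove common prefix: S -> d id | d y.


Common prefix: 'd'
Factored: S -> d S', S' -> id | y


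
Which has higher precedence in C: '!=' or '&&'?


'!=' is equality (level 6); '&&' is logical AND (level 2)
Higher level binds tighter
'!=' has higher precedence than '&&'


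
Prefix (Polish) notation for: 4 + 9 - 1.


left-to-right (same/higher precedence on left): tree is (- (+ 4 9) 1)
Prefix: - + 4 9 1


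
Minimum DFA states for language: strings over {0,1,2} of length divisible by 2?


Track length mod 2: states 0..1, accept at 0
Minimal DFA: 2 states


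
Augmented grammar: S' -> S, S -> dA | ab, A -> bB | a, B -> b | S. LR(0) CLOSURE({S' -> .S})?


Start: S' -> .S
For each item with dot before a nonterminal B, add B -> .γ for every B-production
Closure: [S' -> .S, S -> .dA, S -> .ab]


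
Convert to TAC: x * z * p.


Break into single-operator statements:
t1 = x * z
t2 = t1 * p


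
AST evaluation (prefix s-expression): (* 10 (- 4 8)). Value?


Evaluate inner: (- 4 8) = -4
Evaluate root: (* 10 -4) = -40
Result: -40


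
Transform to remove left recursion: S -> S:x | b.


Left-recursive alternatives: S:x; non-recursive: b
Introduce S': S -> bS', S' -> :xS' | ε


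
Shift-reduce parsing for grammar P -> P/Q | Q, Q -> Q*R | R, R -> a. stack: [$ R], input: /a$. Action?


'R' (not preceded by Q*) is the handle for Q -> R
Action: reduce (Q -> R)


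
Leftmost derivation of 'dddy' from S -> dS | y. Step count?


Derivation: S => dS => ddS => dddS => dddy
Steps: 4


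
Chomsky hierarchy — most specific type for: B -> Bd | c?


Left-linear: every RHS is a terminal or one nonterminal followed by a terminal
Classification: Type 3 (Regular)


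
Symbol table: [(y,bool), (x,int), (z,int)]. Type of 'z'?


Lookup 'z' → type int


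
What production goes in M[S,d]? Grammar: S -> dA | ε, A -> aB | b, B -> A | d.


For [S, d]: 'd' ∈ FIRST(dA)
Entry: S -> dA


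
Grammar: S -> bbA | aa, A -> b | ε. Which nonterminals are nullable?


A nonterminal is nullable iff some alternative derives ε (directly, or every symbol in it is nullable)
Nullable: {A}


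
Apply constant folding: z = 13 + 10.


13 + 10 = 23 at compile time
Optimized: z = 23


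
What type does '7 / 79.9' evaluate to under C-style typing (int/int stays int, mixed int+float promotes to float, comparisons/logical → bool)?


Operand types: int / float
Rule: mixed int/float promotes to float; int/int stays int
Result type: float


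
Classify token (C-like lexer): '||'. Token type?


Pattern: operator symbol
Type: OPERATOR


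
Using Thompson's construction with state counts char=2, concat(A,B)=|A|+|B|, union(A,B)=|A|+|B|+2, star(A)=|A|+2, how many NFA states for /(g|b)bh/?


Syntax tree has 4 char leaf(s), 1 union(s), 0 star(s)
chars contribute 4×2 = 8; each union adds +2; each star adds +2
Total: 8 + 2 + 0 = 10 states


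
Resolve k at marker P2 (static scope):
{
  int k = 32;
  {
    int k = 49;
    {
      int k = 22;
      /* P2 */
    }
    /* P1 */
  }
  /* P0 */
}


k declared in the same block as P2
k = 22


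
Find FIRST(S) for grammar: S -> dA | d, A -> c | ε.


Per alternative of S: FIRST(dA) = {d}; FIRST(d) = {d}
FIRST(S) = {d}


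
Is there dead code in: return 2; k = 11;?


statement follows a return and is unreachable
Dead: 'k = 11'


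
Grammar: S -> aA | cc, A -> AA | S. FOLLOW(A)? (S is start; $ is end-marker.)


$ ∈ FOLLOW(S). For each A -> αBβ: add FIRST(β)\{ε} to FOLLOW(B); if β nullable, add FOLLOW(A).
FOLLOW(A) = {$, a, c}


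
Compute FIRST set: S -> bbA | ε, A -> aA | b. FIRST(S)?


Per alternative of S: FIRST(bbA) = {b}; FIRST(ε) = {ε}
FIRST(S) = {b, ε}


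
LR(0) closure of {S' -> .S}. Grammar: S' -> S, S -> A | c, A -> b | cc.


Start: S' -> .S
For each item with dot before a nonterminal B, add B -> .γ for every B-production
Closure: [S' -> .S, S -> .A, S -> .c, A -> .b, A -> .cc]


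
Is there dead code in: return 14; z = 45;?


statement follows a return and is unreachable
Dead: 'z = 45'


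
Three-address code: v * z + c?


Break into single-operator statements:
t1 = v * z
t2 = t1 + c


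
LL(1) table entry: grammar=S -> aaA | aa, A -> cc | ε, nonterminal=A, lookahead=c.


For [A, c]: 'c' ∈ FIRST(cc)
Entry: A -> cc


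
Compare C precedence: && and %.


'%' is multiplicative (level 10); '&&' is logical AND (level 2)
Higher level binds tighter
'%' has higher precedence than '&&'


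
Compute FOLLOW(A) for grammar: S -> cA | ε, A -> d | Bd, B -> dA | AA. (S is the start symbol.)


$ ∈ FOLLOW(S). For each A -> αBβ: add FIRST(β)\{ε} to FOLLOW(B); if β nullable, add FOLLOW(A).
FOLLOW(A) = {$, d}


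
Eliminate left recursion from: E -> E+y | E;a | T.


Left-recursive alternatives: E+y, E;a; non-recursive: T
Introduce E': E -> TE', E' -> +yE' | ;aE' | ε


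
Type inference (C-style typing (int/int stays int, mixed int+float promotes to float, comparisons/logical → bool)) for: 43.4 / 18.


Operand types: float / int
Rule: mixed int/float promotes to float; int/int stays int
Result type: float


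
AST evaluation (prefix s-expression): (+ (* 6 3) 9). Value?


Evaluate inner: (* 6 3) = 18
Evaluate root: (+ 18 9) = 27
Result: 27


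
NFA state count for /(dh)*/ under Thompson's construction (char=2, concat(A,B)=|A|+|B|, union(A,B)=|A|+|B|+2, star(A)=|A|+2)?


Syntax tree has 2 char leaf(s), 0 union(s), 1 star(s)
chars contribute 2×2 = 4; each union adds +2; each star adds +2
Total: 4 + 0 + 2 = 6 states


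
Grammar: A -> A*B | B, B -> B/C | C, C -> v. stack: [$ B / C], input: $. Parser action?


handle 'B/C' on top
Action: reduce (B -> B/C)


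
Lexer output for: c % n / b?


Scan left to right, longest-match per lexeme
Tokens: ID(c), OP(%), ID(n), OP(/), ID(b)


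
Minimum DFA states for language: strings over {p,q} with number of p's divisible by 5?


Track (count of p) mod 5: states 0..4, accept at 0
Minimal DFA: 5 states


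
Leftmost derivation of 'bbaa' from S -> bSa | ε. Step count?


Derivation: S => bSa => bbSaa => bbaa
Steps: 3


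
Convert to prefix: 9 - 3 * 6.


'*' binds tighter: tree is (- 9 (* 3 6))
Prefix: - 9 * 3 6


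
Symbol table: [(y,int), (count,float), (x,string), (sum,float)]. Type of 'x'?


Lookup 'x' → type string


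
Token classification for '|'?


Pattern: operator symbol
Type: OPERATOR


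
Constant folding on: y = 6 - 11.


6 - 11 = -5 at compile time
Optimized: y = -5


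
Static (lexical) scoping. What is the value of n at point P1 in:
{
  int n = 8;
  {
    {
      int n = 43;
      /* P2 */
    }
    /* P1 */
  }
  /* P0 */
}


P1's block does not declare n; resolves to the enclosing declaration at depth 0
n = 8


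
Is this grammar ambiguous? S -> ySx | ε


balanced y^n…x^n: each string has a unique parse
Unambiguous


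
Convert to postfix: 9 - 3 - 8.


Left to right (same or higher precedence on left)
Postfix: 9 3 - 8 -


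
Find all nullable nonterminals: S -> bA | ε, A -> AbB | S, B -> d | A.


A nonterminal is nullable iff some alternative derives ε (directly, or every symbol in it is nullable)
Nullable: {A, B, S}


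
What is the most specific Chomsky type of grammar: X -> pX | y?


Right-linear: every RHS is a terminal or a terminal followed by one nonterminal
Classification: Type 3 (Regular)


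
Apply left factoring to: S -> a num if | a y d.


Common prefix: 'a'
Factored: S -> a S', S' -> num if | y d


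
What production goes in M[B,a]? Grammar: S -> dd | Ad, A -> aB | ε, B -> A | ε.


For [B, a]: 'a' ∈ FIRST(A)
Entry: B -> A


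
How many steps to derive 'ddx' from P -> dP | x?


Derivation: P => dP => ddP => ddx
Steps: 3


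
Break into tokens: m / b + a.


Scan left to right, longest-match per lexeme
Tokens: ID(m), OP(/), ID(b), OP(+), ID(a)


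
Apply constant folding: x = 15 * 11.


15 * 11 = 165 at compile time
Optimized: x = 165


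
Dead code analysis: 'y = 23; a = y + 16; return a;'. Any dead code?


y is read by a's definition; a is returned
No dead code


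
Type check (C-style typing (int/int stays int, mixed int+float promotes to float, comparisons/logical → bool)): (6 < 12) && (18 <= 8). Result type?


Operand types: bool && bool
Rule: logical operators take bool operands and yield bool
Result type: bool


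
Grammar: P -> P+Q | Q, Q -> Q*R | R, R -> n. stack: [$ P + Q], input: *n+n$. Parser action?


'*' can extend Q; shift to build Q -> Q*R
Action: shift


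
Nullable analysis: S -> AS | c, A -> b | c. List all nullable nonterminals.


A nonterminal is nullable iff some alternative derives ε (directly, or every symbol in it is nullable)
Nullable: {}


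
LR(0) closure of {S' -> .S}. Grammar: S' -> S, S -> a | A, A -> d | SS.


Start: S' -> .S
For each item with dot before a nonterminal B, add B -> .γ for every B-production
Closure: [S' -> .S, S -> .a, S -> .A, A -> .d, A -> .SS]


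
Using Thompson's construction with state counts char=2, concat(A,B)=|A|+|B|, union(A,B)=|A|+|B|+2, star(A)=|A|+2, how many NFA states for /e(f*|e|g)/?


Syntax tree has 4 char leaf(s), 2 union(s), 1 star(s)
chars contribute 4×2 = 8; each union adds +2; each star adds +2
Total: 8 + 4 + 2 = 14 states


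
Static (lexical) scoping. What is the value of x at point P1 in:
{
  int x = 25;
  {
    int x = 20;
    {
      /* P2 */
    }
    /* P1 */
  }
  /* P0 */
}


x declared in the same block as P1
x = 20


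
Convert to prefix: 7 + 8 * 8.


'*' binds tighter: tree is (+ 7 (* 8 8))
Prefix: + 7 * 8 8


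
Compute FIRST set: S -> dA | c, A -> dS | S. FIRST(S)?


Per alternative of S: FIRST(dA) = {d}; FIRST(c) = {c}
FIRST(S) = {c, d}


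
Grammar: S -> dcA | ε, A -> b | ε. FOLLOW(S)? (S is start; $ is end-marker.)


$ ∈ FOLLOW(S). For each A -> αBβ: add FIRST(β)\{ε} to FOLLOW(B); if β nullable, add FOLLOW(A).
FOLLOW(S) = {$}


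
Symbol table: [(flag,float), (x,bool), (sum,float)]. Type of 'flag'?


Lookup 'flag' → type float


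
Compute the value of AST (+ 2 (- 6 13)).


Evaluate inner: (- 6 13) = -7
Evaluate root: (+ 2 -7) = -5
Result: -5


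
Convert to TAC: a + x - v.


Break into single-operator statements:
t1 = a + x
t2 = t1 - v


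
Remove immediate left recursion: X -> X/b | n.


Left-recursive alternatives: X/b; non-recursive: n
Introduce X': X -> nX', X' -> /bX' | ε


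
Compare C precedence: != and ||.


'!=' is equality (level 6); '||' is logical OR (level 1)
Higher level binds tighter
'!=' has higher precedence than '||'


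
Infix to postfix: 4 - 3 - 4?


Left to right (same or higher precedence on left)
Postfix: 4 3 - 4 -


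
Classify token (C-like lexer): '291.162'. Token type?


Pattern: digits with a decimal point
Type: FLOAT_LITERAL


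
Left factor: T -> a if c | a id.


Common prefix: 'a'
Factored: T -> a T', T' -> if c | id


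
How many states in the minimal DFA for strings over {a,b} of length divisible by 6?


Track length mod 6: states 0..5, accept at 0
Minimal DFA: 6 states


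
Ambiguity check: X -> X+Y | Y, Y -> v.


precedence layered via separate nonterminal Y: deterministic
Unambiguous


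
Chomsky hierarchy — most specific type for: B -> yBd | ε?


Single nonterminal LHS, but y^n d^n is not regular
Classification: Type 2 (Context-Free)


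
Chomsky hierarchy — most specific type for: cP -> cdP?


LHS has context (more than one symbol) and |LHS| ≤ |RHS|
Classification: Type 1 (Context-Sensitive)


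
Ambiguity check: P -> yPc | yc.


balanced y^n…c^n: each string has a unique parse
Unambiguous


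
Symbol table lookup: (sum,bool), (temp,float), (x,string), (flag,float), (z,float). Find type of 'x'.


Lookup 'x' → type string


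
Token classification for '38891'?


Pattern: digits only
Type: INTEGER_LITERAL


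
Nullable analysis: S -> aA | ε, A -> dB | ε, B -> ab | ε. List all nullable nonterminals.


A nonterminal is nullable iff some alternative derives ε (directly, or every symbol in it is nullable)
Nullable: {A, B, S}


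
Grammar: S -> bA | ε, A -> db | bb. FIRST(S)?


Per alternative of S: FIRST(bA) = {b}; FIRST(ε) = {ε}
FIRST(S) = {b, ε}


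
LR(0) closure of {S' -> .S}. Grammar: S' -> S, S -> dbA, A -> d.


Start: S' -> .S
For each item with dot before a nonterminal B, add B -> .γ for every B-production
Closure: [S' -> .S, S -> .dbA]


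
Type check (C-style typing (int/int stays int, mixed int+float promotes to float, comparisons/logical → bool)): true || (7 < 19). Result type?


Operand types: bool || bool
Rule: logical operators take bool operands and yield bool
Result type: bool


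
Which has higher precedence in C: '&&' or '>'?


'>' is relational (level 7); '&&' is logical AND (level 2)
Higher level binds tighter
'>' has higher precedence than '&&'


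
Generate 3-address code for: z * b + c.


Break into single-operator statements:
t1 = z * b
t2 = t1 + c


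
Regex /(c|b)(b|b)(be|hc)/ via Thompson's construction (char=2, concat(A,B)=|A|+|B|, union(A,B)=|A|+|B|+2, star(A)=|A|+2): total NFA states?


Syntax tree has 8 char leaf(s), 3 union(s), 0 star(s)
chars contribute 8×2 = 16; each union adds +2; each star adds +2
Total: 16 + 6 + 0 = 22 states


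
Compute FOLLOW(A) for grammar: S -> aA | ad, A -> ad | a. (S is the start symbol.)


$ ∈ FOLLOW(S). For each A -> αBβ: add FIRST(β)\{ε} to FOLLOW(B); if β nullable, add FOLLOW(A).
FOLLOW(A) = {$}


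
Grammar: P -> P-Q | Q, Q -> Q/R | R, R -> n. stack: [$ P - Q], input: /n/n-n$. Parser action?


'/' can extend Q; shift to build Q -> Q/R
Action: shift


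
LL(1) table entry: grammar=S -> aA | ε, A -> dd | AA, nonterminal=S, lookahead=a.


For [S, a]: 'a' ∈ FIRST(aA)
Entry: S -> aA


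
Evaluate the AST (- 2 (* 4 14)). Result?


Evaluate inner: (* 4 14) = 56
Evaluate root: (- 2 56) = -54
Result: -54


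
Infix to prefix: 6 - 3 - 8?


left-to-right (same/higher precedence on left): tree is (- (- 6 3) 8)
Prefix: - - 6 3 8


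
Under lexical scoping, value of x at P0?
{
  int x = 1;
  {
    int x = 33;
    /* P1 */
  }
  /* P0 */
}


x declared in the same block as P0
x = 1


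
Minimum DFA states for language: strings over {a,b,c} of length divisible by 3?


Track length mod 3: states 0..2, accept at 0
Minimal DFA: 3 states


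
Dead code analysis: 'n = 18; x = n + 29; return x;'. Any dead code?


n is read by x's definition; x is returned
No dead code


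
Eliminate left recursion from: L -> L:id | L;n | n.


Left-recursive alternatives: L:id, L;n; non-recursive: n
Introduce L': L -> nL', L' -> :idL' | ;nL' | ε


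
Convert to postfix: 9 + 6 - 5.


Left to right (same or higher precedence on left)
Postfix: 9 6 + 5 -


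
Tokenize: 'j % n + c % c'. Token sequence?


Scan left to right, longest-match per lexeme
Tokens: ID(j), OP(%), ID(n), OP(+), ID(c), OP(%), ID(c)


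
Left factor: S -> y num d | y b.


Common prefix: 'y'
Factored: S -> y S', S' -> num d | b


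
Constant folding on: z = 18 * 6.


18 * 6 = 108 at compile time
Optimized: z = 108


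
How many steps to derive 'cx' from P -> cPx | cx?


Derivation: P => cx
Steps: 1


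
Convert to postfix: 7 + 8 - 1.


Left to right (same or higher precedence on left)
Postfix: 7 8 + 1 -


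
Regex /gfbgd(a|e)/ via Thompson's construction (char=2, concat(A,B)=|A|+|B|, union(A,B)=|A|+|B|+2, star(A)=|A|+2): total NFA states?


Syntax tree has 7 char leaf(s), 1 union(s), 0 star(s)
chars contribute 7×2 = 14; each union adds +2; each star adds +2
Total: 14 + 2 + 0 = 16 states


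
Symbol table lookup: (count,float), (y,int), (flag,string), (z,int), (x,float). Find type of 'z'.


Lookup 'z' → type int


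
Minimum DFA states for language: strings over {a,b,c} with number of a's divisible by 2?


Track (count of a) mod 2: states 0..1, accept at 0
Minimal DFA: 2 states


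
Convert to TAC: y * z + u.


Break into single-operator statements:
t1 = y * z
t2 = t1 + u


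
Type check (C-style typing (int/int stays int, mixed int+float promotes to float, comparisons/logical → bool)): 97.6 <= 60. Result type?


Operand types: float <= int
Rule: comparison yields bool
Result type: bool


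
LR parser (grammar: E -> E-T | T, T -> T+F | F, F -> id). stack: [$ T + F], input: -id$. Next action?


handle 'T+F' on top
Action: reduce (T -> T+F)


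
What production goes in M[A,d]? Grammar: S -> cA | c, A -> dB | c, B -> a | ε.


For [A, d]: 'd' ∈ FIRST(dB)
Entry: A -> dB


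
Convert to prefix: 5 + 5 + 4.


left-to-right (same/higher precedence on left): tree is (+ (+ 5 5) 4)
Prefix: + + 5 5 4


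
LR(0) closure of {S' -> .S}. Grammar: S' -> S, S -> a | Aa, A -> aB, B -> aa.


Start: S' -> .S
For each item with dot before a nonterminal B, add B -> .γ for every B-production
Closure: [S' -> .S, S -> .a, S -> .Aa, A -> .aB]


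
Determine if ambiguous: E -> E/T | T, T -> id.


precedence layered via separate nonterminal T: deterministic
Unambiguous


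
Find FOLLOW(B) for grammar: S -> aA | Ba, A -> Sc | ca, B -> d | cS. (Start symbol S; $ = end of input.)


$ ∈ FOLLOW(S). For each A -> αBβ: add FIRST(β)\{ε} to FOLLOW(B); if β nullable, add FOLLOW(A).
FOLLOW(B) = {a}


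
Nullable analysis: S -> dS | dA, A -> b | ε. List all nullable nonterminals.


A nonterminal is nullable iff some alternative derives ε (directly, or every symbol in it is nullable)
Nullable: {A}


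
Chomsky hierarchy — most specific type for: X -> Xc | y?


Left-linear: every RHS is a terminal or one nonterminal followed by a terminal
Classification: Type 3 (Regular)


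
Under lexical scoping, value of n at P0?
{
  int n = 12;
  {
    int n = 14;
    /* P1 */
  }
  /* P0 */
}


n declared in the same block as P0
n = 12


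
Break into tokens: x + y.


Scan left to right, longest-match per lexeme
Tokens: ID(x), OP(+), ID(y)


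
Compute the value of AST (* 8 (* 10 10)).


Evaluate inner: (* 10 10) = 100
Evaluate root: (* 8 100) = 800
Result: 800


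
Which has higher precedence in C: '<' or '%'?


'%' is multiplicative (level 10); '<' is relational (level 7)
Higher level binds tighter
'%' has higher precedence than '<'


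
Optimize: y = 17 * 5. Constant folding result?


17 * 5 = 85 at compile time
Optimized: y = 85


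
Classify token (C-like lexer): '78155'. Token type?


Pattern: digits only
Type: INTEGER_LITERAL


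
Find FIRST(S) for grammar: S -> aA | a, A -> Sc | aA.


Per alternative of S: FIRST(aA) = {a}; FIRST(a) = {a}
FIRST(S) = {a}


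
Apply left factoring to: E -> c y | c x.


Common prefix: 'c'
Factored: E -> c E', E' -> y | x


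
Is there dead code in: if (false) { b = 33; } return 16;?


condition is constant false, so the whole block is unreachable
Dead: 'if (false) { b = 33; }'


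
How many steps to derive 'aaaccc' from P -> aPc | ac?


Derivation: P => aPc => aaPcc => aaaccc
Steps: 3


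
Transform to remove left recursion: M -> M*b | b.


Left-recursive alternatives: M*b; non-recursive: b
Introduce M': M -> bM', M' -> *bM' | ε


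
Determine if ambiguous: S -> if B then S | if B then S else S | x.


dangling else: 'if B then if B then x else x' parses two ways
Ambiguous


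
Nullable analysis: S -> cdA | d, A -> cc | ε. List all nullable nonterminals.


A nonterminal is nullable iff some alternative derives ε (directly, or every symbol in it is nullable)
Nullable: {A}


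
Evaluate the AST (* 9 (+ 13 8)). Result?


Evaluate inner: (+ 13 8) = 21
Evaluate root: (* 9 21) = 189
Result: 189


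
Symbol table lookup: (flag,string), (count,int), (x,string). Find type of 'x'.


Lookup 'x' → type string


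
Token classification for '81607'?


Pattern: digits only
Type: INTEGER_LITERAL


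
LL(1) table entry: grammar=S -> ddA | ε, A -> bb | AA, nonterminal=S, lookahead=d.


For [S, d]: 'd' ∈ FIRST(ddA)
Entry: S -> ddA


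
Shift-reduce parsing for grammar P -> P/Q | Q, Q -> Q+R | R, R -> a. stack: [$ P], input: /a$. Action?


shift '/' to continue P -> P/Q
Action: shift


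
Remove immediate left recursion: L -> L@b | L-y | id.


Left-recursive alternatives: L@b, L-y; non-recursive: id
Introduce L': L -> idL', L' -> @bL' | -yL' | ε


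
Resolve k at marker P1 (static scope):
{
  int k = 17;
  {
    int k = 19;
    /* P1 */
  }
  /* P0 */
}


k declared in the same block as P1
k = 19


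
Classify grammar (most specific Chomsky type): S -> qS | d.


Right-linear: every RHS is a terminal or a terminal followed by one nonterminal
Classification: Type 3 (Regular)


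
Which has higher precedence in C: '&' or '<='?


'<=' is relational (level 7); '&' is bitwise AND (level 5)
Higher level binds tighter
'<=' has higher precedence than '&'


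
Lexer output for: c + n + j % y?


Scan left to right, longest-match per lexeme
Tokens: ID(c), OP(+), ID(n), OP(+), ID(j), OP(%), ID(y)


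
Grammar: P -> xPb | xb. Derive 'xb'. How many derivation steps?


Derivation: P => xb
Steps: 1


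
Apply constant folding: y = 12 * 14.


12 * 14 = 168 at compile time
Optimized: y = 168


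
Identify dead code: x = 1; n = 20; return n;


x is assigned but never read
Dead: 'x = 1'


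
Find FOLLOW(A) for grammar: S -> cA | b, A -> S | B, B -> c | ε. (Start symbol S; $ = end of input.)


$ ∈ FOLLOW(S). For each A -> αBβ: add FIRST(β)\{ε} to FOLLOW(B); if β nullable, add FOLLOW(A).
FOLLOW(A) = {$}


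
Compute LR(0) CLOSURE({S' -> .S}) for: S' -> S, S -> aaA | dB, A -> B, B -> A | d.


Start: S' -> .S
For each item with dot before a nonterminal B, add B -> .γ for every B-production
Closure: [S' -> .S, S -> .aaA, S -> .dB]


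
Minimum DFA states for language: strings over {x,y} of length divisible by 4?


Track length mod 4: states 0..3, accept at 0
Minimal DFA: 4 states


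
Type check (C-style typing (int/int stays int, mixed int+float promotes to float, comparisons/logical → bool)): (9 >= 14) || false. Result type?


Operand types: bool || bool
Rule: logical operators take bool operands and yield bool
Result type: bool


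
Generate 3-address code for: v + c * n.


Break into single-operator statements:
t1 = c * n
t2 = v + t1


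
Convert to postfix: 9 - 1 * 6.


* has higher precedence, evaluate 1*6 first
Postfix: 9 1 6 * -


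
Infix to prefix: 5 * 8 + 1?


left-to-right (same/higher precedence on left): tree is (+ (* 5 8) 1)
Prefix: + * 5 8 1


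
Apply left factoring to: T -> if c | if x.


Common prefix: 'if'
Factored: T -> if T', T' -> c | x


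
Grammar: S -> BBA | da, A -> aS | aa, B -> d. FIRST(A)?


Per alternative of A: FIRST(aS) = {a}; FIRST(aa) = {a}
FIRST(A) = {a}


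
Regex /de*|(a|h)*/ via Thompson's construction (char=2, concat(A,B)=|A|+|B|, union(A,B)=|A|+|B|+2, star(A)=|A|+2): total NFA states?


Syntax tree has 4 char leaf(s), 2 union(s), 2 star(s)
chars contribute 4×2 = 8; each union adds +2; each star adds +2
Total: 8 + 4 + 4 = 16 states


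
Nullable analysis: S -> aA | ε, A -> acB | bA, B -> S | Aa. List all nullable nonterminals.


A nonterminal is nullable iff some alternative derives ε (directly, or every symbol in it is nullable)
Nullable: {B, S}


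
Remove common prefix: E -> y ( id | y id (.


Common prefix: 'y'
Factored: E -> y E', E' -> ( id | id (


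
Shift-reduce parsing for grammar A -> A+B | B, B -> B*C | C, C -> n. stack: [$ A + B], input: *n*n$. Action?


'*' can extend B; shift to build B -> B*C
Action: shift


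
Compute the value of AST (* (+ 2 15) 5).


Evaluate inner: (+ 2 15) = 17
Evaluate root: (* 17 5) = 85
Result: 85


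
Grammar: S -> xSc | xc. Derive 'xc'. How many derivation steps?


Derivation: S => xc
Steps: 1


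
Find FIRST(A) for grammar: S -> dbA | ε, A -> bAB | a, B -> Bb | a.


Per alternative of A: FIRST(bAB) = {b}; FIRST(a) = {a}
FIRST(A) = {a, b}


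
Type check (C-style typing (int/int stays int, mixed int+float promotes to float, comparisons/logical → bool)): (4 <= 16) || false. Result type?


Operand types: bool || bool
Rule: logical operators take bool operands and yield bool
Result type: bool


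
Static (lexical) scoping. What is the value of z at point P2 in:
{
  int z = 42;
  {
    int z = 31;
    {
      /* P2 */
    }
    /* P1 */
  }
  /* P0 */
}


P2's block does not declare z; resolves to the enclosing declaration at depth 1
z = 31


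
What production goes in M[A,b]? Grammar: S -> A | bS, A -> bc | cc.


For [A, b]: 'b' ∈ FIRST(bc)
Entry: A -> bc


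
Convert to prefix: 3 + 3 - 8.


left-to-right (same/higher precedence on left): tree is (- (+ 3 3) 8)
Prefix: - + 3 3 8


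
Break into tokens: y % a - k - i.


Scan left to right, longest-match per lexeme
Tokens: ID(y), OP(%), ID(a), OP(-), ID(k), OP(-), ID(i)


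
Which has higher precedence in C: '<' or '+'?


'+' is additive (level 9); '<' is relational (level 7)
Higher level binds tighter
'+' has higher precedence than '<'


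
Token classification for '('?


Pattern: delimiter/punctuation
Type: PUNCTUATION


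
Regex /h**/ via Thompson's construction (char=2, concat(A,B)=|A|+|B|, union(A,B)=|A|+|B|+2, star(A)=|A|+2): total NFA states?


Syntax tree has 1 char leaf(s), 0 union(s), 2 star(s)
chars contribute 1×2 = 2; each union adds +2; each star adds +2
Total: 2 + 0 + 4 = 6 states


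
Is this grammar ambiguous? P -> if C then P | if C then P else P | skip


dangling else: 'if C then if C then skip else skip' parses two ways
Ambiguous


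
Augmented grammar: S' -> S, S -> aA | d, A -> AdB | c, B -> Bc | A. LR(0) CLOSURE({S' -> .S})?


Start: S' -> .S
For each item with dot before a nonterminal B, add B -> .γ for every B-production
Closure: [S' -> .S, S -> .aA, S -> .d]
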